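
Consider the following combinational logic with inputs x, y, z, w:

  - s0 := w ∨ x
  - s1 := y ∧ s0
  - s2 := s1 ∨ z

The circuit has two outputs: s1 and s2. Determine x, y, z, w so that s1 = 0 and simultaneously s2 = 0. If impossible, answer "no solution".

x=0, y=1, z=0, w=0

Check with x=0, y=1, z=0, w=0:
s0 = w ∨ x = 0 ∨ 0 = 0
s1 = y ∧ s0 = 1 ∧ 0 = 0
s2 = s1 ∨ z = 0 ∨ 0 = 0
So s1 = 0 and s2 = 0.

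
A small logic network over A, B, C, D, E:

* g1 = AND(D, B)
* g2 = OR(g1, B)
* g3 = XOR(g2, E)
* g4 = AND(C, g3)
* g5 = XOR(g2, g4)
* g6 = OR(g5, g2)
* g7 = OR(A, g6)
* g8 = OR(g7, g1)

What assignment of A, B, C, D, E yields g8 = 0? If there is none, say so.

g8 = OR(g7, g1) must be 0, so both g7 = 0 and g1 = 0.
g7 = OR(A, g6) must be 0, so both A = 0 and g6 = 0.
g1 = AND(D, B) must be 0, so at least one of D, B is 0.
Check with A=0 B=0 C=0 D=0 E=1:
g1 = AND(D, B) = AND(0, 0) = 0
g2 = OR(g1, B) = OR(0, 0) = 0
g3 = XOR(g2, E) = XOR(0, 1) = 1
g4 = AND(C, g3) = AND(0, 1) = 0
g5 = XOR(g2, g4) = XOR(0, 0) = 0
g6 = OR(g5, g2) = OR(0, 0) = 0
g7 = OR(A, g6) = OR(0, 0) = 0
g8 = OR(g7, g1) = OR(0, 0) = 0
So g8 = 0 as required.

A=0 B=0 C=0 D=0 E=1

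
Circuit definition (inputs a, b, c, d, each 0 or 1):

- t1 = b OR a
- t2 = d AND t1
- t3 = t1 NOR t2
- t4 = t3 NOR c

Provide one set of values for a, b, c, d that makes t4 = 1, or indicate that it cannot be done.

Check with a=1, b=0, c=0, d=0:
t1 = b OR a = 0 OR 1 = 1
t2 = d AND t1 = 0 AND 1 = 0
t3 = t1 NOR t2 = 1 NOR 0 = 0
t4 = t3 NOR c = 0 NOR 0 = 1
So t4 = 1 as required.

a=1, b=0, c=0, d=0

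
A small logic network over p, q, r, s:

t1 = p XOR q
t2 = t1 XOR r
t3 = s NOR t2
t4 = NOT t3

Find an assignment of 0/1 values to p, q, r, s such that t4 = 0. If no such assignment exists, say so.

p=1, q=0, r=1, s=0

t4 = NOT t3 must be 0, so t3 = 1.
t3 = s NOR t2 must be 1, so both s = 0 and t2 = 0.
Check with p=1, q=0, r=1, s=0:
t1 = p XOR q = 1 XOR 0 = 1
t2 = t1 XOR r = 1 XOR 1 = 0
t3 = s NOR t2 = 0 NOR 0 = 1
t4 = NOT t3 = NOT 1 = 0
So t4 = 0 as required.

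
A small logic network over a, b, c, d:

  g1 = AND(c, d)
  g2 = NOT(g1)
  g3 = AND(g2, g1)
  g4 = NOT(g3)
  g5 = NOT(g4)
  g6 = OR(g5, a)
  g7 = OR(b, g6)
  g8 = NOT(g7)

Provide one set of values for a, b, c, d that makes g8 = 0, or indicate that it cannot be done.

a=1, b=1, c=1, d=0

g8 = NOT(g7) must be 0, so g7 = 1.
g7 = OR(b, g6) must be 1, so at least one of b, g6 is 1.
Check with a=1, b=1, c=1, d=0:
g1 = AND(c, d) = AND(1, 0) = 0
g2 = NOT(g1) = NOT 0 = 1
g3 = AND(g2, g1) = AND(1, 0) = 0
g4 = NOT(g3) = NOT 0 = 1
g5 = NOT(g4) = NOT 1 = 0
g6 = OR(g5, a) = OR(0, 1) = 1
g7 = OR(b, g6) = OR(1, 1) = 1
g8 = NOT(g7) = NOT 1 = 0
So g8 = 0 as required.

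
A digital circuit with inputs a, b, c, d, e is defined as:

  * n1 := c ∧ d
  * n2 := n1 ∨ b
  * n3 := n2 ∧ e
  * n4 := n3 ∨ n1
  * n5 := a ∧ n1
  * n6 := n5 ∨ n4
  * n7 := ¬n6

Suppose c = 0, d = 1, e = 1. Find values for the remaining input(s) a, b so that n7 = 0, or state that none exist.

a=1, b=1

n7 = ¬n6 must be 0, so n6 = 1.
Check with c = 0, d = 1, e = 1 and a=1, b=1:
n1 = c ∧ d = 0 ∧ 1 = 0
n2 = n1 ∨ b = 0 ∨ 1 = 1
n3 = n2 ∧ e = 1 ∧ 1 = 1
n4 = n3 ∨ n1 = 1 ∨ 0 = 1
n5 = a ∧ n1 = 1 ∧ 0 = 0
n6 = n5 ∨ n4 = 0 ∨ 1 = 1
n7 = ¬n6 = ¬1 = 0
So n7 = 0.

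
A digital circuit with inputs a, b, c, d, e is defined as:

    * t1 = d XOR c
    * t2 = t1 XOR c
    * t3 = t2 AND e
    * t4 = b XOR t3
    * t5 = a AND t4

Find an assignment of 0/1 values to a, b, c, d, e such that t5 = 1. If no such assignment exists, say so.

Check with a=1, b=1, c=1, d=0, e=1:
t1 = d XOR c = 0 XOR 1 = 1
t2 = t1 XOR c = 1 XOR 1 = 0
t3 = t2 AND e = 0 AND 1 = 0
t4 = b XOR t3 = 1 XOR 0 = 1
t5 = a AND t4 = 1 AND 1 = 1
So t5 = 1 as required.

a=1, b=1, c=1, d=0, e=1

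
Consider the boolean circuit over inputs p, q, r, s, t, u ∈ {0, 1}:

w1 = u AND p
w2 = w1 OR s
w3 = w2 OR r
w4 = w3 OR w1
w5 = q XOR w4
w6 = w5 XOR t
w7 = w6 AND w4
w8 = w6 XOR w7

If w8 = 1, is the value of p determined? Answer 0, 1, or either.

Both values of p occur among assignments with w8 = 1:
  p=0: p=0, q=0, r=0, s=0, t=1, u=0
  p=1: p=1, q=0, r=0, s=0, t=1, u=0

either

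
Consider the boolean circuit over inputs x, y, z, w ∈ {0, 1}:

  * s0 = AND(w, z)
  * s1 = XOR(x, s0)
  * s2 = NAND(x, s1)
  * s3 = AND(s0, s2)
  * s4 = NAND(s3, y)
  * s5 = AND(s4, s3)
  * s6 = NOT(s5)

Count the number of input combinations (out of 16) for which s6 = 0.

2

s6 = NOT(s5) must be 0, so s5 = 1.
s5 = AND(s4, s3) must be 1, so both s4 = 1 and s3 = 1.
Satisfying assignments:
  x=0, y=0, z=1, w=1
  x=1, y=0, z=1, w=1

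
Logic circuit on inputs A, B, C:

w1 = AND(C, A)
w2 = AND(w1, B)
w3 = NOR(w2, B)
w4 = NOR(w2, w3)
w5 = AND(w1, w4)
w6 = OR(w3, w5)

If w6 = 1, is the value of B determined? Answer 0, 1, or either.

0

w6 = OR(w3, w5) must be 1, so at least one of w3, w5 is 1.
Every assignment with w6 = 1 has B = 0; there are 4 such assignment(s).
  A=0, B=0, C=0
  A=0, B=0, C=1
  A=1, B=0, C=0
  A=1, B=0, C=1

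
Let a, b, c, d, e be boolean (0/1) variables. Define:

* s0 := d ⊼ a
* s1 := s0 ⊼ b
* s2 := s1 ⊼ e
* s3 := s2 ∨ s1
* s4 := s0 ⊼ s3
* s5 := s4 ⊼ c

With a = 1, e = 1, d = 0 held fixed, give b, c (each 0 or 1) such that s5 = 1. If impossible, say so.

s5 = s4 ⊼ c must be 1, so at least one of s4, c is 0.
Check with a = 1, e = 1, d = 0 and b=0, c=0:
s0 = d ⊼ a = 0 ⊼ 1 = 1
s1 = s0 ⊼ b = 1 ⊼ 0 = 1
s2 = s1 ⊼ e = 1 ⊼ 1 = 0
s3 = s2 ∨ s1 = 0 ∨ 1 = 1
s4 = s0 ⊼ s3 = 1 ⊼ 1 = 0
s5 = s4 ⊼ c = 0 ⊼ 0 = 1
So s5 = 1.

b=0, c=0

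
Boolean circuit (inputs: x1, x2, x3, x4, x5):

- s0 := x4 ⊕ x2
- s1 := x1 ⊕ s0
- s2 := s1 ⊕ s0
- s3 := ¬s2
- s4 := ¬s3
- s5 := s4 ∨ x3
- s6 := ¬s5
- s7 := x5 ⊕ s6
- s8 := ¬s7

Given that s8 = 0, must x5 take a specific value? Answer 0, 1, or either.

either

Both values of x5 occur among assignments with s8 = 0:
  x5=0: x1=0, x2=0, x3=0, x4=0, x5=0
  x5=1: x1=0, x2=0, x3=1, x4=0, x5=1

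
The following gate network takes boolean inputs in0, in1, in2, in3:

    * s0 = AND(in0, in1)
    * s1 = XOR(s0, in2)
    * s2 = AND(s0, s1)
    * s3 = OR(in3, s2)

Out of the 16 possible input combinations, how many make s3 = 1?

9

s3 = OR(in3, s2) must be 1, so at least one of in3, s2 is 1.
Enumerating the 16 input combinations, 9 give s3 = 1 and 7 give s3 = 0.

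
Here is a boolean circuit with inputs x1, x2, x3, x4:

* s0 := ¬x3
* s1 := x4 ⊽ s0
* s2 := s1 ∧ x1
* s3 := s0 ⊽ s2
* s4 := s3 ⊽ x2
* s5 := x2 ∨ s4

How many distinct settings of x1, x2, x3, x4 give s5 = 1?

s5 = x2 ∨ s4 must be 1, so at least one of x2, s4 is 1.
Enumerating the 16 input combinations, 13 give s5 = 1 and 3 give s5 = 0.

13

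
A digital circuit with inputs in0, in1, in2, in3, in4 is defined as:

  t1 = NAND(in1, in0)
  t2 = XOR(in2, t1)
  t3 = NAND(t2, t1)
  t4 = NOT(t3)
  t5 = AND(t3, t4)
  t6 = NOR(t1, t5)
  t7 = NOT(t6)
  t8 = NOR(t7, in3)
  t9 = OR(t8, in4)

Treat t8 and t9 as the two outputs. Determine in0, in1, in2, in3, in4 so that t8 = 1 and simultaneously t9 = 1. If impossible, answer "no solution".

in0=1, in1=1, in2=1, in3=0, in4=0

Check with in0=1, in1=1, in2=1, in3=0, in4=0:
t1 = NAND(in1, in0) = NAND(1, 1) = 0
t2 = XOR(in2, t1) = XOR(1, 0) = 1
t3 = NAND(t2, t1) = NAND(1, 0) = 1
t4 = NOT(t3) = NOT 1 = 0
t5 = AND(t3, t4) = AND(1, 0) = 0
t6 = NOR(t1, t5) = NOR(0, 0) = 1
t7 = NOT(t6) = NOT 1 = 0
t8 = NOR(t7, in3) = NOR(0, 0) = 1
t9 = OR(t8, in4) = OR(1, 0) = 1
So t8 = 1 and t9 = 1.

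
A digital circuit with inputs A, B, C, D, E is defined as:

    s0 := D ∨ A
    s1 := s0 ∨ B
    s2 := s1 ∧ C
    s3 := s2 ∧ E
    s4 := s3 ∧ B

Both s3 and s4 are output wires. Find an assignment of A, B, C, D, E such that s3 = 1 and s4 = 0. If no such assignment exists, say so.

Check with A=1 B=0 C=1 D=0 E=1:
s0 = D ∨ A = 0 ∨ 1 = 1
s1 = s0 ∨ B = 1 ∨ 0 = 1
s2 = s1 ∧ C = 1 ∧ 1 = 1
s3 = s2 ∧ E = 1 ∧ 1 = 1
s4 = s3 ∧ B = 1 ∧ 0 = 0
So s3 = 1 and s4 = 0.

A=1 B=0 C=1 D=0 E=1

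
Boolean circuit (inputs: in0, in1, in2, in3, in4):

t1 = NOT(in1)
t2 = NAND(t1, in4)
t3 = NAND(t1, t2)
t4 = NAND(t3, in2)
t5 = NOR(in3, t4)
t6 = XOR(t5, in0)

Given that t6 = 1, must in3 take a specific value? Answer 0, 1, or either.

Both values of in3 occur among assignments with t6 = 1:
  in3=0: in0=0, in1=0, in2=1, in3=0, in4=1
  in3=1: in0=1, in1=0, in2=0, in3=1, in4=0

either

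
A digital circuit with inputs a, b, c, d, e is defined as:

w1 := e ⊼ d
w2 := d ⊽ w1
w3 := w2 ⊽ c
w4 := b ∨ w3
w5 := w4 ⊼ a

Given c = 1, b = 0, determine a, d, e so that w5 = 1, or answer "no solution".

Check with c = 1, b = 0 and a=1, d=0, e=0:
w1 = e ⊼ d = 0 ⊼ 0 = 1
w2 = d ⊽ w1 = 0 ⊽ 1 = 0
w3 = w2 ⊽ c = 0 ⊽ 1 = 0
w4 = b ∨ w3 = 0 ∨ 0 = 0
w5 = w4 ⊼ a = 0 ⊼ 1 = 1
So w5 = 1.

a=1, d=0, e=0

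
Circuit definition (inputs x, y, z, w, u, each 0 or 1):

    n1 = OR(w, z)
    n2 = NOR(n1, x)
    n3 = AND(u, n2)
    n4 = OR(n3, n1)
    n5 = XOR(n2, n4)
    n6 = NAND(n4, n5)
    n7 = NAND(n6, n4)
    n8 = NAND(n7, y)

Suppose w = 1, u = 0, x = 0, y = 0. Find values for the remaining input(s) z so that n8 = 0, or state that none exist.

With w = 1, u = 0, x = 0, y = 0 fixed, none of the 2 settings of z give n8 = 0.
For example, with z=1:
n1 = OR(w, z) = OR(1, 1) = 1
n2 = NOR(n1, x) = NOR(1, 0) = 0
n3 = AND(u, n2) = AND(0, 0) = 0
n4 = OR(n3, n1) = OR(0, 1) = 1
n5 = XOR(n2, n4) = XOR(0, 1) = 1
n6 = NAND(n4, n5) = NAND(1, 1) = 0
n7 = NAND(n6, n4) = NAND(0, 1) = 1
n8 = NAND(n7, y) = NAND(1, 0) = 1
giving n8 = 1 ≠ 0.

no solution exists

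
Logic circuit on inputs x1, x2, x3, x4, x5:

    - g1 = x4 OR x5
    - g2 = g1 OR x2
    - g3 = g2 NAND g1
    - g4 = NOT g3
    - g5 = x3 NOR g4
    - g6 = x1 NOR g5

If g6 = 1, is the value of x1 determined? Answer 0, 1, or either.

g6 = x1 NOR g5 must be 1, so both x1 = 0 and g5 = 0.
g5 = x3 NOR g4 must be 0, so at least one of x3, g4 is 1.
Every assignment with g6 = 1 has x1 = 0; there are 14 such assignment(s).

0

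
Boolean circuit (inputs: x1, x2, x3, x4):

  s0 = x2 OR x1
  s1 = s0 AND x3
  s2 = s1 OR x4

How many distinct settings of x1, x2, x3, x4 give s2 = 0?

5

s2 = s1 OR x4 must be 0, so both s1 = 0 and x4 = 0.
Satisfying assignments:
  x1=0, x2=0, x3=0, x4=0
  x1=0, x2=0, x3=1, x4=0
  x1=0, x2=1, x3=0, x4=0
  x1=1, x2=0, x3=0, x4=0
  x1=1, x2=1, x3=0, x4=0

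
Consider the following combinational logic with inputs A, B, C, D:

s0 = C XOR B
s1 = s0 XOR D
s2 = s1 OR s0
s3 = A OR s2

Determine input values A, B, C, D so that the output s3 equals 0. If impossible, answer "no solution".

s3 = A OR s2 must be 0, so both A = 0 and s2 = 0.
s2 = s1 OR s0 must be 0, so both s1 = 0 and s0 = 0.
s1 = s0 XOR D must be 0, so s0 and D are equal.
Check with A=0 B=1 C=1 D=0:
s0 = C XOR B = 1 XOR 1 = 0
s1 = s0 XOR D = 0 XOR 0 = 0
s2 = s1 OR s0 = 0 OR 0 = 0
s3 = A OR s2 = 0 OR 0 = 0
So s3 = 0 as required.

A=0 B=1 C=1 D=0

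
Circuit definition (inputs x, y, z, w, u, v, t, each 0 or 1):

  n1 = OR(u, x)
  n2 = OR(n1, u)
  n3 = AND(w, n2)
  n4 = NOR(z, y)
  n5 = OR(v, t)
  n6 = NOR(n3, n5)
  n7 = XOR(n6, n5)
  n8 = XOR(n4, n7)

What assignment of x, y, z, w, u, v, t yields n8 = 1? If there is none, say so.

x=0 y=1 z=0 w=0 u=1 v=1 t=1

Check with x=0 y=1 z=0 w=0 u=1 v=1 t=1:
n1 = OR(u, x) = OR(1, 0) = 1
n2 = OR(n1, u) = OR(1, 1) = 1
n3 = AND(w, n2) = AND(0, 1) = 0
n4 = NOR(z, y) = NOR(0, 1) = 0
n5 = OR(v, t) = OR(1, 1) = 1
n6 = NOR(n3, n5) = NOR(0, 1) = 0
n7 = XOR(n6, n5) = XOR(0, 1) = 1
n8 = XOR(n4, n7) = XOR(0, 1) = 1
So n8 = 1 as required.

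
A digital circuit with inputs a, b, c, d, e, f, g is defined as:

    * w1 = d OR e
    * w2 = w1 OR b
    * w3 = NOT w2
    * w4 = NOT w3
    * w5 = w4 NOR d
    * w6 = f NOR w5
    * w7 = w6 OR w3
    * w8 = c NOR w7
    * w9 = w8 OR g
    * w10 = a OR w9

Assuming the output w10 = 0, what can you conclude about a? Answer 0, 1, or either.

0

w10 = a OR w9 must be 0, so both a = 0 and w9 = 0.
Every assignment with w10 = 0 has a = 0; there are 25 such assignment(s).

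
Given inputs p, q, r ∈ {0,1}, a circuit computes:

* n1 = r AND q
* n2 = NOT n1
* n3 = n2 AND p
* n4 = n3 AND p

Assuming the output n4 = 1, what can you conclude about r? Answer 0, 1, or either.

either

Both values of r occur among assignments with n4 = 1:
  r=0: p=1, q=0, r=0
  r=1: p=1, q=0, r=1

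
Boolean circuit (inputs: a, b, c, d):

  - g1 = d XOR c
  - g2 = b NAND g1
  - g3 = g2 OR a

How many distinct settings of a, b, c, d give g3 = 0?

g3 = g2 OR a must be 0, so both g2 = 0 and a = 0.
g2 = b NAND g1 must be 0, so both b = 1 and g1 = 1.
Satisfying assignments:
  a=0, b=1, c=0, d=1
  a=0, b=1, c=1, d=0

2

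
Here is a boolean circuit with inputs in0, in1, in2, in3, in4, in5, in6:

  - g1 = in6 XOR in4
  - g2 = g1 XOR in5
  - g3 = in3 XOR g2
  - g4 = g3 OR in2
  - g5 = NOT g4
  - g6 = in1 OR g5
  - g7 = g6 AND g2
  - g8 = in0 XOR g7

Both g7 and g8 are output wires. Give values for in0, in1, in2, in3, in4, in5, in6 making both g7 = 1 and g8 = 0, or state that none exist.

Check with in0=1 in1=1 in2=0 in3=0 in4=1 in5=0 in6=0:
g1 = in6 XOR in4 = 0 XOR 1 = 1
g2 = g1 XOR in5 = 1 XOR 0 = 1
g3 = in3 XOR g2 = 0 XOR 1 = 1
g4 = g3 OR in2 = 1 OR 0 = 1
g5 = NOT g4 = NOT 1 = 0
g6 = in1 OR g5 = 1 OR 0 = 1
g7 = g6 AND g2 = 1 AND 1 = 1
g8 = in0 XOR g7 = 1 XOR 1 = 0
So g7 = 1 and g8 = 0.

in0=1 in1=1 in2=0 in3=0 in4=1 in5=0 in6=0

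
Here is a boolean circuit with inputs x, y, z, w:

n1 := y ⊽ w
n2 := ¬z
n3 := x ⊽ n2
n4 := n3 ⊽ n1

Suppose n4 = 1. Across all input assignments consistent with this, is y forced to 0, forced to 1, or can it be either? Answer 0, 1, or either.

Both values of y occur among assignments with n4 = 1:
  y=0: x=0, y=0, z=0, w=1
  y=1: x=0, y=1, z=0, w=0

either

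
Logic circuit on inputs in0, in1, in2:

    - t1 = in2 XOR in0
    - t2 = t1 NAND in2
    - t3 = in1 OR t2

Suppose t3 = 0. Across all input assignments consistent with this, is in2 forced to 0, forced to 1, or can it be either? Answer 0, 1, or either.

t3 = in1 OR t2 must be 0, so both in1 = 0 and t2 = 0.
t2 = t1 NAND in2 must be 0, so both t1 = 1 and in2 = 1.
t1 = in2 XOR in0 must be 1, so in2 and in0 differ.
Every assignment with t3 = 0 has in2 = 1; there are 1 such assignment(s).
  in0=0, in1=0, in2=1

1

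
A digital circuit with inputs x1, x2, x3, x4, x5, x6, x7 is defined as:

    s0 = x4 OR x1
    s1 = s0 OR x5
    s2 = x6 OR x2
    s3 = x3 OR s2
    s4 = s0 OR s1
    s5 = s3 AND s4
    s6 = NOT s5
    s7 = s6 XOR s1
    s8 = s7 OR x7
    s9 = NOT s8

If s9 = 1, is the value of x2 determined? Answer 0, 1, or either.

s9 = NOT s8 must be 1, so s8 = 0.
s8 = s7 OR x7 must be 0, so both s7 = 0 and x7 = 0.
s7 = s6 XOR s1 must be 0, so s6 and s1 are equal.
Every assignment with s9 = 1 has x2 = 0; there are 7 such assignment(s).

0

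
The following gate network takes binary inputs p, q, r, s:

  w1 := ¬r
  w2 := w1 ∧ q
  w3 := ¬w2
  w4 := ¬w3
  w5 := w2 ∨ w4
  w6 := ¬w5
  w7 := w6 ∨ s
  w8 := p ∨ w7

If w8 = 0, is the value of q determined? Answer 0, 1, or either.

w8 = p ∨ w7 must be 0, so both p = 0 and w7 = 0.
w7 = w6 ∨ s must be 0, so both w6 = 0 and s = 0.
w6 = ¬w5 must be 0, so w5 = 1.
Every assignment with w8 = 0 has q = 1; there are 1 such assignment(s).
  p=0, q=1, r=0, s=0

1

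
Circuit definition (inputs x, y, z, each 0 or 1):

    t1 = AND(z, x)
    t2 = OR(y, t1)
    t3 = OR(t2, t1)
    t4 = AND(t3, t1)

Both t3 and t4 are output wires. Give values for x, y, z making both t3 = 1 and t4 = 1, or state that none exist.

Check with x=1 y=0 z=1:
t1 = AND(z, x) = AND(1, 1) = 1
t2 = OR(y, t1) = OR(0, 1) = 1
t3 = OR(t2, t1) = OR(1, 1) = 1
t4 = AND(t3, t1) = AND(1, 1) = 1
So t3 = 1 and t4 = 1.

x=1 y=0 z=1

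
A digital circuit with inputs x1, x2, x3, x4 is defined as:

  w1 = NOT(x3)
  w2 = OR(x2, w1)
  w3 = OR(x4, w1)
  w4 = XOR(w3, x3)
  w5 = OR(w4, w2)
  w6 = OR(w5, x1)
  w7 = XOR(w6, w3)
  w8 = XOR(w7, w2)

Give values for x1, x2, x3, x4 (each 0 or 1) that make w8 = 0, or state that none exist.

w8 = XOR(w7, w2) must be 0, so w7 and w2 are equal.
Check with x1=1 x2=0 x3=1 x4=1:
w1 = NOT(x3) = NOT 1 = 0
w2 = OR(x2, w1) = OR(0, 0) = 0
w3 = OR(x4, w1) = OR(1, 0) = 1
w4 = XOR(w3, x3) = XOR(1, 1) = 0
w5 = OR(w4, w2) = OR(0, 0) = 0
w6 = OR(w5, x1) = OR(0, 1) = 1
w7 = XOR(w6, w3) = XOR(1, 1) = 0
w8 = XOR(w7, w2) = XOR(0, 0) = 0
So w8 = 0 as required.

x1=1 x2=0 x3=1 x4=1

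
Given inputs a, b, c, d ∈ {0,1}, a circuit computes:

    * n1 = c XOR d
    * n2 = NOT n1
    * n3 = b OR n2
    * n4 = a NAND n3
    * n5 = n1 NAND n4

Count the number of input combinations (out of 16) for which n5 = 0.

n5 = n1 NAND n4 must be 0, so both n1 = 1 and n4 = 1.
n1 = c XOR d must be 1, so c and d differ.
Enumerating the 16 input combinations, 6 give n5 = 0 and 10 give n5 = 1.

6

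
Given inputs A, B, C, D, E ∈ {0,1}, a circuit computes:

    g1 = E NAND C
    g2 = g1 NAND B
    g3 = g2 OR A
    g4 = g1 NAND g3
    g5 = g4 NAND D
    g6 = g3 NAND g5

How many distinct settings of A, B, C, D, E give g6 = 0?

g6 = g3 NAND g5 must be 0, so both g3 = 1 and g5 = 1.
g3 = g2 OR A must be 1, so at least one of g2, A is 1.
g5 = g4 NAND D must be 1, so at least one of g4, D is 0.
Enumerating the 32 input combinations, 22 give g6 = 0 and 10 give g6 = 1.

22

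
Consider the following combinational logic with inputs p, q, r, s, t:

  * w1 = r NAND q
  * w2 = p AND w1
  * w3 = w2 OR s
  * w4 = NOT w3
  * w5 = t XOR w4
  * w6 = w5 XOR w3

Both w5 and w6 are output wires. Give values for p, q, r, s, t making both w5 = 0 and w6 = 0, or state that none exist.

Check with p=1, q=1, r=1, s=0, t=1:
w1 = r NAND q = 1 NAND 1 = 0
w2 = p AND w1 = 1 AND 0 = 0
w3 = w2 OR s = 0 OR 0 = 0
w4 = NOT w3 = NOT 0 = 1
w5 = t XOR w4 = 1 XOR 1 = 0
w6 = w5 XOR w3 = 0 XOR 0 = 0
So w5 = 0 and w6 = 0.

p=1, q=1, r=1, s=0, t=1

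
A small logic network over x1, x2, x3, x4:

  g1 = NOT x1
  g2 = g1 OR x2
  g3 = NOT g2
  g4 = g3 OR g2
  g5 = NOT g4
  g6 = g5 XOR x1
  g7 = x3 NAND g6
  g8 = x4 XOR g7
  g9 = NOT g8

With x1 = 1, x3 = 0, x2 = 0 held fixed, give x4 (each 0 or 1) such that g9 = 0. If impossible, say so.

x4=0

g9 = NOT g8 must be 0, so g8 = 1.
Check with x1 = 1, x3 = 0, x2 = 0 and x4=0:
g1 = NOT x1 = NOT 1 = 0
g2 = g1 OR x2 = 0 OR 0 = 0
g3 = NOT g2 = NOT 0 = 1
g4 = g3 OR g2 = 1 OR 0 = 1
g5 = NOT g4 = NOT 1 = 0
g6 = g5 XOR x1 = 0 XOR 1 = 1
g7 = x3 NAND g6 = 0 NAND 1 = 1
g8 = x4 XOR g7 = 0 XOR 1 = 1
g9 = NOT g8 = NOT 1 = 0
So g9 = 0.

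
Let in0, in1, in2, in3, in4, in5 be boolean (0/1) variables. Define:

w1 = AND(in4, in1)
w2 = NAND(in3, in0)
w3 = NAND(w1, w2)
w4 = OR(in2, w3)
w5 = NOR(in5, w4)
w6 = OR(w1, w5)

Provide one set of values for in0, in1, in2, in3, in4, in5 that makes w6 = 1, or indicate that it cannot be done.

in0=1, in1=1, in2=1, in3=0, in4=1, in5=1

Check with in0=1, in1=1, in2=1, in3=0, in4=1, in5=1:
w1 = AND(in4, in1) = AND(1, 1) = 1
w2 = NAND(in3, in0) = NAND(0, 1) = 1
w3 = NAND(w1, w2) = NAND(1, 1) = 0
w4 = OR(in2, w3) = OR(1, 0) = 1
w5 = NOR(in5, w4) = NOR(1, 1) = 0
w6 = OR(w1, w5) = OR(1, 0) = 1
So w6 = 1 as required.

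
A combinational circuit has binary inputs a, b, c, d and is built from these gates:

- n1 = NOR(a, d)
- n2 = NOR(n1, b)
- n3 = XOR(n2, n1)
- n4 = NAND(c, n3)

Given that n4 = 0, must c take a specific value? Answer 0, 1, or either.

n4 = NAND(c, n3) must be 0, so both c = 1 and n3 = 1.
n3 = XOR(n2, n1) must be 1, so n2 and n1 differ.
Every assignment with n4 = 0 has c = 1; there are 5 such assignment(s).

1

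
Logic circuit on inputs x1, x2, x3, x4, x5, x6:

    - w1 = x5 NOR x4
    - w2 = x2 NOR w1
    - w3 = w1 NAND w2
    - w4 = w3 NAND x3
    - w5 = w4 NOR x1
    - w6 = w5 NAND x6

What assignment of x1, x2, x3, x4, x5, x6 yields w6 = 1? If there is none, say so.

w6 = w5 NAND x6 must be 1, so at least one of w5, x6 is 0.
Check with x1=1, x2=1, x3=1, x4=0, x5=0, x6=1:
w1 = x5 NOR x4 = 0 NOR 0 = 1
w2 = x2 NOR w1 = 1 NOR 1 = 0
w3 = w1 NAND w2 = 1 NAND 0 = 1
w4 = w3 NAND x3 = 1 NAND 1 = 0
w5 = w4 NOR x1 = 0 NOR 1 = 0
w6 = w5 NAND x6 = 0 NAND 1 = 1
So w6 = 1 as required.

x1=1, x2=1, x3=1, x4=0, x5=0, x6=1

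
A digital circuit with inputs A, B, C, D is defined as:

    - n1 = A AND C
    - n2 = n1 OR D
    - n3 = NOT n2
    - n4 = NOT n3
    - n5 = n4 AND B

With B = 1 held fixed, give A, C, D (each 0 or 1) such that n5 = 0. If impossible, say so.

A=1, C=0, D=0

Check with B = 1 and A=1, C=0, D=0:
n1 = A AND C = 1 AND 0 = 0
n2 = n1 OR D = 0 OR 0 = 0
n3 = NOT n2 = NOT 0 = 1
n4 = NOT n3 = NOT 1 = 0
n5 = n4 AND B = 0 AND 1 = 0
So n5 = 0.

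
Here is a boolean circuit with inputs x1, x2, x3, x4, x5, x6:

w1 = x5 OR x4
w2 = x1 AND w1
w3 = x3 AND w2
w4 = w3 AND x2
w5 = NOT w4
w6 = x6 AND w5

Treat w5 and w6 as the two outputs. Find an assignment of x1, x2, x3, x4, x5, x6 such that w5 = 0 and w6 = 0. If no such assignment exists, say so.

Check with x1=1 x2=1 x3=1 x4=1 x5=0 x6=0:
w1 = x5 OR x4 = 0 OR 1 = 1
w2 = x1 AND w1 = 1 AND 1 = 1
w3 = x3 AND w2 = 1 AND 1 = 1
w4 = w3 AND x2 = 1 AND 1 = 1
w5 = NOT w4 = NOT 1 = 0
w6 = x6 AND w5 = 0 AND 0 = 0
So w5 = 0 and w6 = 0.

x1=1 x2=1 x3=1 x4=1 x5=0 x6=0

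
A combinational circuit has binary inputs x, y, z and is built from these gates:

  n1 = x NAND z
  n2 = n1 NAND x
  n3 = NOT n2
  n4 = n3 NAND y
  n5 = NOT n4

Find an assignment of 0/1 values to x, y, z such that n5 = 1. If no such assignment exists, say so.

n5 = NOT n4 must be 1, so n4 = 0.
Check with x=1 y=1 z=0:
n1 = x NAND z = 1 NAND 0 = 1
n2 = n1 NAND x = 1 NAND 1 = 0
n3 = NOT n2 = NOT 0 = 1
n4 = n3 NAND y = 1 NAND 1 = 0
n5 = NOT n4 = NOT 0 = 1
So n5 = 1 as required.

x=1 y=1 z=0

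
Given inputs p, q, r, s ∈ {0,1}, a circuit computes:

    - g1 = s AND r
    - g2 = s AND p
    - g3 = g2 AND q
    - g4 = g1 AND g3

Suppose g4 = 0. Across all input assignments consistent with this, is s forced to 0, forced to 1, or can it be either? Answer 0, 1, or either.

either

Both values of s occur among assignments with g4 = 0:
  s=0: p=0, q=0, r=0, s=0
  s=1: p=0, q=0, r=0, s=1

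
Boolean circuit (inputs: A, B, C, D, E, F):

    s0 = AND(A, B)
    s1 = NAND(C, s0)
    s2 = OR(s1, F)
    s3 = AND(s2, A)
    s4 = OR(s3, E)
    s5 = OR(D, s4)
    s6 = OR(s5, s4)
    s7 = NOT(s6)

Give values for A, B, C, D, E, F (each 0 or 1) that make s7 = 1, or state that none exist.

s7 = NOT(s6) must be 1, so s6 = 0.
Check with A=0, B=0, C=0, D=0, E=0, F=1:
s0 = AND(A, B) = AND(0, 0) = 0
s1 = NAND(C, s0) = NAND(0, 0) = 1
s2 = OR(s1, F) = OR(1, 1) = 1
s3 = AND(s2, A) = AND(1, 0) = 0
s4 = OR(s3, E) = OR(0, 0) = 0
s5 = OR(D, s4) = OR(0, 0) = 0
s6 = OR(s5, s4) = OR(0, 0) = 0
s7 = NOT(s6) = NOT 0 = 1
So s7 = 1 as required.

A=0, B=0, C=0, D=0, E=0, F=1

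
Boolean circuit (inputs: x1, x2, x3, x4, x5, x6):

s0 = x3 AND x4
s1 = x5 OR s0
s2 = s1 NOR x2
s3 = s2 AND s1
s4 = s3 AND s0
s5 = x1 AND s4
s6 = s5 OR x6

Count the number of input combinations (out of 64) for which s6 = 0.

32

s6 = s5 OR x6 must be 0, so both s5 = 0 and x6 = 0.
s5 = x1 AND s4 must be 0, so at least one of x1, s4 is 0.
Enumerating the 64 input combinations, 32 give s6 = 0 and 32 give s6 = 1.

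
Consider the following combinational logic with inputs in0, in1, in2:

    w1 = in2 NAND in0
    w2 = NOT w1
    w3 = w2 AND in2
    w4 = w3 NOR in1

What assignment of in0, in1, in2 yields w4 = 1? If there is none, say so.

in0=0 in1=0 in2=1

w4 = w3 NOR in1 must be 1, so both w3 = 0 and in1 = 0.
w3 = w2 AND in2 must be 0, so at least one of w2, in2 is 0.
Check with in0=0 in1=0 in2=1:
w1 = in2 NAND in0 = 1 NAND 0 = 1
w2 = NOT w1 = NOT 1 = 0
w3 = w2 AND in2 = 0 AND 1 = 0
w4 = w3 NOR in1 = 0 NOR 0 = 1
So w4 = 1 as required.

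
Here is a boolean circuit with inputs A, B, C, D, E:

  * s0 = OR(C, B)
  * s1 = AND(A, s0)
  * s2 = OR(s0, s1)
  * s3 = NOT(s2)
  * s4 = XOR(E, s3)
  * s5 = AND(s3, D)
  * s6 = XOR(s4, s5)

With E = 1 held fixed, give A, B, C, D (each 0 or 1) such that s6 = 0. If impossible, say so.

s6 = XOR(s4, s5) must be 0, so s4 and s5 are equal.
Check with E = 1 and A=1, B=0, C=0, D=0:
s0 = OR(C, B) = OR(0, 0) = 0
s1 = AND(A, s0) = AND(1, 0) = 0
s2 = OR(s0, s1) = OR(0, 0) = 0
s3 = NOT(s2) = NOT 0 = 1
s4 = XOR(E, s3) = XOR(1, 1) = 0
s5 = AND(s3, D) = AND(1, 0) = 0
s6 = XOR(s4, s5) = XOR(0, 0) = 0
So s6 = 0.

A=1 B=0 C=0 D=0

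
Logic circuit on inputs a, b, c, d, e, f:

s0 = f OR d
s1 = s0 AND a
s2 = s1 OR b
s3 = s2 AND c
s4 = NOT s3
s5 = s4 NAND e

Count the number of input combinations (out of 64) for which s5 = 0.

21

s5 = s4 NAND e must be 0, so both s4 = 1 and e = 1.
Enumerating the 64 input combinations, 21 give s5 = 0 and 43 give s5 = 1.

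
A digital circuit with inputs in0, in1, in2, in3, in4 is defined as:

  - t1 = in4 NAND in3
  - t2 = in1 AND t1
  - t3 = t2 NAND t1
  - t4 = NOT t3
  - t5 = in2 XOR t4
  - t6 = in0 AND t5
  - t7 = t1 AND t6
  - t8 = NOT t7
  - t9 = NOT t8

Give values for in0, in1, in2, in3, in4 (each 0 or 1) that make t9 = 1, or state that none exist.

in0=1, in1=1, in2=0, in3=0, in4=0

Check with in0=1, in1=1, in2=0, in3=0, in4=0:
t1 = in4 NAND in3 = 0 NAND 0 = 1
t2 = in1 AND t1 = 1 AND 1 = 1
t3 = t2 NAND t1 = 1 NAND 1 = 0
t4 = NOT t3 = NOT 0 = 1
t5 = in2 XOR t4 = 0 XOR 1 = 1
t6 = in0 AND t5 = 1 AND 1 = 1
t7 = t1 AND t6 = 1 AND 1 = 1
t8 = NOT t7 = NOT 1 = 0
t9 = NOT t8 = NOT 0 = 1
So t9 = 1 as required.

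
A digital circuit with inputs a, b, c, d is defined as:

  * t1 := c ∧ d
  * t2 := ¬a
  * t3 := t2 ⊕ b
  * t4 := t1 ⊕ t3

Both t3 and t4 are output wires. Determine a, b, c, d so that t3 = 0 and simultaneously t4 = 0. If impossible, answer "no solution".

Check with a=1 b=0 c=0 d=1:
t1 = c ∧ d = 0 ∧ 1 = 0
t2 = ¬a = ¬1 = 0
t3 = t2 ⊕ b = 0 ⊕ 0 = 0
t4 = t1 ⊕ t3 = 0 ⊕ 0 = 0
So t3 = 0 and t4 = 0.

a=1 b=0 c=0 d=1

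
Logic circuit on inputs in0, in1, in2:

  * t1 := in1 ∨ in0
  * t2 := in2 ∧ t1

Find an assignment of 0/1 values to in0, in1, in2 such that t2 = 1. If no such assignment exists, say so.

in0=1, in1=1, in2=1

Check with in0=1, in1=1, in2=1:
t1 = in1 ∨ in0 = 1 ∨ 1 = 1
t2 = in2 ∧ t1 = 1 ∧ 1 = 1
So t2 = 1 as required.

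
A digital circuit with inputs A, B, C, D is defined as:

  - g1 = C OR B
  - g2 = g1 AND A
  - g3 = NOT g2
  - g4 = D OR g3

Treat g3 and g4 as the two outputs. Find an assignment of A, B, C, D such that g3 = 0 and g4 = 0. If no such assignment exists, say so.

A=1, B=1, C=1, D=0

Check with A=1, B=1, C=1, D=0:
g1 = C OR B = 1 OR 1 = 1
g2 = g1 AND A = 1 AND 1 = 1
g3 = NOT g2 = NOT 1 = 0
g4 = D OR g3 = 0 OR 0 = 0
So g3 = 0 and g4 = 0.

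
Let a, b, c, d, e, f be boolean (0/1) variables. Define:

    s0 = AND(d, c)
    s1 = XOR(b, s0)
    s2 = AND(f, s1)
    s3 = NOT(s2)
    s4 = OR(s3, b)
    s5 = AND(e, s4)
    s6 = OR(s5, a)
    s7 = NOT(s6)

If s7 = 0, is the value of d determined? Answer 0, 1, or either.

either

Both values of d occur among assignments with s7 = 0:
  d=0: a=0, b=0, c=0, d=0, e=1, f=0
  d=1: a=0, b=0, c=0, d=1, e=1, f=0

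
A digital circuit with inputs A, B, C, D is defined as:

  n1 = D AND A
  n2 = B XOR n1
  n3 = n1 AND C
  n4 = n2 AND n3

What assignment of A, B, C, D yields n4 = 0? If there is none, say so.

A=1 B=0 C=1 D=0

n4 = n2 AND n3 must be 0, so at least one of n2, n3 is 0.
Check with A=1 B=0 C=1 D=0:
n1 = D AND A = 0 AND 1 = 0
n2 = B XOR n1 = 0 XOR 0 = 0
n3 = n1 AND C = 0 AND 1 = 0
n4 = n2 AND n3 = 0 AND 0 = 0
So n4 = 0 as required.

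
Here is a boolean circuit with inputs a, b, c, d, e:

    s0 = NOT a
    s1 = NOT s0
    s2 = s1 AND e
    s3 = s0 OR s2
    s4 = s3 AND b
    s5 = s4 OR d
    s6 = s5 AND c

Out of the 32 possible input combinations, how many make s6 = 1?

s6 = s5 AND c must be 1, so both s5 = 1 and c = 1.
s5 = s4 OR d must be 1, so at least one of s4, d is 1.
Enumerating the 32 input combinations, 11 give s6 = 1 and 21 give s6 = 0.

11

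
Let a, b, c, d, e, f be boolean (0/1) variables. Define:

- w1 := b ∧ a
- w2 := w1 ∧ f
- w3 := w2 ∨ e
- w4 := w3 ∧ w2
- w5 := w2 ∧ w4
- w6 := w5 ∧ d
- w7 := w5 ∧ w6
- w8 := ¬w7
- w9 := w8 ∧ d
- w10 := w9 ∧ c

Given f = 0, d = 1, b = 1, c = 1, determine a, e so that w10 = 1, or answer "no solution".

a=1, e=1

w10 = w9 ∧ c must be 1, so both w9 = 1 and c = 1.
Check with f = 0, d = 1, b = 1, c = 1 and a=1, e=1:
w1 = b ∧ a = 1 ∧ 1 = 1
w2 = w1 ∧ f = 1 ∧ 0 = 0
w3 = w2 ∨ e = 0 ∨ 1 = 1
w4 = w3 ∧ w2 = 1 ∧ 0 = 0
w5 = w2 ∧ w4 = 0 ∧ 0 = 0
w6 = w5 ∧ d = 0 ∧ 1 = 0
w7 = w5 ∧ w6 = 0 ∧ 0 = 0
w8 = ¬w7 = ¬0 = 1
w9 = w8 ∧ d = 1 ∧ 1 = 1
w10 = w9 ∧ c = 1 ∧ 1 = 1
So w10 = 1.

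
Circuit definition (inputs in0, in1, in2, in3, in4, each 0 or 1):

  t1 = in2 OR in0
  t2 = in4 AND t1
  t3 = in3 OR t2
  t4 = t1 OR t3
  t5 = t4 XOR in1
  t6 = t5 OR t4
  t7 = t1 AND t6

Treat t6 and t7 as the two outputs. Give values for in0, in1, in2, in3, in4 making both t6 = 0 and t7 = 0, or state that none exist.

Check with in0=0, in1=0, in2=0, in3=0, in4=0:
t1 = in2 OR in0 = 0 OR 0 = 0
t2 = in4 AND t1 = 0 AND 0 = 0
t3 = in3 OR t2 = 0 OR 0 = 0
t4 = t1 OR t3 = 0 OR 0 = 0
t5 = t4 XOR in1 = 0 XOR 0 = 0
t6 = t5 OR t4 = 0 OR 0 = 0
t7 = t1 AND t6 = 0 AND 0 = 0
So t6 = 0 and t7 = 0.

in0=0, in1=0, in2=0, in3=0, in4=0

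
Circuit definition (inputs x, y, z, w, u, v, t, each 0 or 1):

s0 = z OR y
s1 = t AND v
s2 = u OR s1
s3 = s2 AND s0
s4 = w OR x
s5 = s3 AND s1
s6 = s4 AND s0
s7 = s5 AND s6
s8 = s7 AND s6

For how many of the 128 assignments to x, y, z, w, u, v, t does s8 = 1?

18

s8 = s7 AND s6 must be 1, so both s7 = 1 and s6 = 1.
Enumerating the 128 input combinations, 18 give s8 = 1 and 110 give s8 = 0.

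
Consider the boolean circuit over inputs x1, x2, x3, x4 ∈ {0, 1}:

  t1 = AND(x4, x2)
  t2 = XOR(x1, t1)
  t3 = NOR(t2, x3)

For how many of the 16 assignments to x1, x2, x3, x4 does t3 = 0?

12

t3 = NOR(t2, x3) must be 0, so at least one of t2, x3 is 1.
Enumerating the 16 input combinations, 12 give t3 = 0 and 4 give t3 = 1.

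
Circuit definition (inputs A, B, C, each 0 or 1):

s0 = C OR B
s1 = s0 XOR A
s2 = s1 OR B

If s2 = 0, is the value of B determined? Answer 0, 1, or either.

s2 = s1 OR B must be 0, so both s1 = 0 and B = 0.
Every assignment with s2 = 0 has B = 0; there are 2 such assignment(s).
  A=0, B=0, C=0
  A=1, B=0, C=1

0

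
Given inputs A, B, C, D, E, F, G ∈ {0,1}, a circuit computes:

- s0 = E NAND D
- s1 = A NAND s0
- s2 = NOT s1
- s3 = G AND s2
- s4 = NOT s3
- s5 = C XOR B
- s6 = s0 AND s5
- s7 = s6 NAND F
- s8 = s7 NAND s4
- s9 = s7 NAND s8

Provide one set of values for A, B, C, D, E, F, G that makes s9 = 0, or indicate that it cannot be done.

s9 = s7 NAND s8 must be 0, so both s7 = 1 and s8 = 1.
s7 = s6 NAND F must be 1, so at least one of s6, F is 0.
Check with A=1, B=1, C=1, D=0, E=0, F=1, G=1:
s0 = E NAND D = 0 NAND 0 = 1
s1 = A NAND s0 = 1 NAND 1 = 0
s2 = NOT s1 = NOT 0 = 1
s3 = G AND s2 = 1 AND 1 = 1
s4 = NOT s3 = NOT 1 = 0
s5 = C XOR B = 1 XOR 1 = 0
s6 = s0 AND s5 = 1 AND 0 = 0
s7 = s6 NAND F = 0 NAND 1 = 1
s8 = s7 NAND s4 = 1 NAND 0 = 1
s9 = s7 NAND s8 = 1 NAND 1 = 0
So s9 = 0 as required.

A=1, B=1, C=1, D=0, E=0, F=1, G=1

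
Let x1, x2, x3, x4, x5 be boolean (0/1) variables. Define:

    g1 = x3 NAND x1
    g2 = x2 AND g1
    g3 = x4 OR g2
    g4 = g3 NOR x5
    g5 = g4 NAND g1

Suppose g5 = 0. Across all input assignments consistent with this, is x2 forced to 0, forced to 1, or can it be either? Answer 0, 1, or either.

0

g5 = g4 NAND g1 must be 0, so both g4 = 1 and g1 = 1.
g4 = g3 NOR x5 must be 1, so both g3 = 0 and x5 = 0.
g1 = x3 NAND x1 must be 1, so at least one of x3, x1 is 0.
Every assignment with g5 = 0 has x2 = 0; there are 3 such assignment(s).
  x1=0, x2=0, x3=0, x4=0, x5=0
  x1=0, x2=0, x3=1, x4=0, x5=0
  x1=1, x2=0, x3=0, x4=0, x5=0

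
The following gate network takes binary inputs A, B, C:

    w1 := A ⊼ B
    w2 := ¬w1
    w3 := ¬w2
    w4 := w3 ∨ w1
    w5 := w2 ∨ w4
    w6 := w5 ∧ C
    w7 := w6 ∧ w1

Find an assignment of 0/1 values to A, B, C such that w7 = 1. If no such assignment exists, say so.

w7 = w6 ∧ w1 must be 1, so both w6 = 1 and w1 = 1.
w6 = w5 ∧ C must be 1, so both w5 = 1 and C = 1.
w1 = A ⊼ B must be 1, so at least one of A, B is 0.
Check with A=0 B=0 C=1:
w1 = A ⊼ B = 0 ⊼ 0 = 1
w2 = ¬w1 = ¬1 = 0
w3 = ¬w2 = ¬0 = 1
w4 = w3 ∨ w1 = 1 ∨ 1 = 1
w5 = w2 ∨ w4 = 0 ∨ 1 = 1
w6 = w5 ∧ C = 1 ∧ 1 = 1
w7 = w6 ∧ w1 = 1 ∧ 1 = 1
So w7 = 1 as required.

A=0 B=0 C=1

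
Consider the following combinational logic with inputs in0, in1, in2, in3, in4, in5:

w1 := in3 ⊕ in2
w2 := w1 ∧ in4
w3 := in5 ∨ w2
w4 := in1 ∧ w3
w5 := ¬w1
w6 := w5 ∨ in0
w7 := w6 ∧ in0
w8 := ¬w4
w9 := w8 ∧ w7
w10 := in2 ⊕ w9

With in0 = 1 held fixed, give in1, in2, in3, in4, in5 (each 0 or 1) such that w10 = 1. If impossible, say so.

in1=0, in2=0, in3=0, in4=1, in5=1

Check with in0 = 1 and in1=0, in2=0, in3=0, in4=1, in5=1:
w1 = in3 ⊕ in2 = 0 ⊕ 0 = 0
w2 = w1 ∧ in4 = 0 ∧ 1 = 0
w3 = in5 ∨ w2 = 1 ∨ 0 = 1
w4 = in1 ∧ w3 = 0 ∧ 1 = 0
w5 = ¬w1 = ¬0 = 1
w6 = w5 ∨ in0 = 1 ∨ 1 = 1
w7 = w6 ∧ in0 = 1 ∧ 1 = 1
w8 = ¬w4 = ¬0 = 1
w9 = w8 ∧ w7 = 1 ∧ 1 = 1
w10 = in2 ⊕ w9 = 0 ⊕ 1 = 1
So w10 = 1.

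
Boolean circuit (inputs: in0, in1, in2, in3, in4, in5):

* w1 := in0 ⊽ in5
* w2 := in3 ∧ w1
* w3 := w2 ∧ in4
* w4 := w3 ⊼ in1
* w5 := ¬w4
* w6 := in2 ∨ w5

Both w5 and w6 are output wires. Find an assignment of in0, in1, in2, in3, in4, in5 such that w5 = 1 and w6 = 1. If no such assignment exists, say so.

in0=0, in1=1, in2=1, in3=1, in4=1, in5=0

Check with in0=0, in1=1, in2=1, in3=1, in4=1, in5=0:
w1 = in0 ⊽ in5 = 0 ⊽ 0 = 1
w2 = in3 ∧ w1 = 1 ∧ 1 = 1
w3 = w2 ∧ in4 = 1 ∧ 1 = 1
w4 = w3 ⊼ in1 = 1 ⊼ 1 = 0
w5 = ¬w4 = ¬0 = 1
w6 = in2 ∨ w5 = 1 ∨ 1 = 1
So w5 = 1 and w6 = 1.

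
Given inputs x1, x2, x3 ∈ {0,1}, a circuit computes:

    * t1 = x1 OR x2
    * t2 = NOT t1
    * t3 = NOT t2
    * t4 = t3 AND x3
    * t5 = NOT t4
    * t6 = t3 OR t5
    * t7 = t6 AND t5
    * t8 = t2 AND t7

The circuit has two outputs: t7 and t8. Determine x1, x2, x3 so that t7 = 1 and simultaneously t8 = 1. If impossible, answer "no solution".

x1=0, x2=0, x3=0

Check with x1=0, x2=0, x3=0:
t1 = x1 OR x2 = 0 OR 0 = 0
t2 = NOT t1 = NOT 0 = 1
t3 = NOT t2 = NOT 1 = 0
t4 = t3 AND x3 = 0 AND 0 = 0
t5 = NOT t4 = NOT 0 = 1
t6 = t3 OR t5 = 0 OR 1 = 1
t7 = t6 AND t5 = 1 AND 1 = 1
t8 = t2 AND t7 = 1 AND 1 = 1
So t7 = 1 and t8 = 1.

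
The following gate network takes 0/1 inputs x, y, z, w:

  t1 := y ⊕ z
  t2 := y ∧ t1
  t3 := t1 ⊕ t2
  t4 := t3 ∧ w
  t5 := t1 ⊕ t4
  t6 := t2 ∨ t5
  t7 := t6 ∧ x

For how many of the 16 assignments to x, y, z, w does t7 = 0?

13

t7 = t6 ∧ x must be 0, so at least one of t6, x is 0.
Enumerating the 16 input combinations, 13 give t7 = 0 and 3 give t7 = 1.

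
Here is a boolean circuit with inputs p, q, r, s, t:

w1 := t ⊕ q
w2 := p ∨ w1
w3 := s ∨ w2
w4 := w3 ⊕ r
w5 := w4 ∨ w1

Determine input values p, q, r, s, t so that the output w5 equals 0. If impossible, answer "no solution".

w5 = w4 ∨ w1 must be 0, so both w4 = 0 and w1 = 0.
w4 = w3 ⊕ r must be 0, so w3 and r are equal.
w1 = t ⊕ q must be 0, so t and q are equal.
Check with p=1, q=1, r=1, s=0, t=1:
w1 = t ⊕ q = 1 ⊕ 1 = 0
w2 = p ∨ w1 = 1 ∨ 0 = 1
w3 = s ∨ w2 = 0 ∨ 1 = 1
w4 = w3 ⊕ r = 1 ⊕ 1 = 0
w5 = w4 ∨ w1 = 0 ∨ 0 = 0
So w5 = 0 as required.

p=1, q=1, r=1, s=0, t=1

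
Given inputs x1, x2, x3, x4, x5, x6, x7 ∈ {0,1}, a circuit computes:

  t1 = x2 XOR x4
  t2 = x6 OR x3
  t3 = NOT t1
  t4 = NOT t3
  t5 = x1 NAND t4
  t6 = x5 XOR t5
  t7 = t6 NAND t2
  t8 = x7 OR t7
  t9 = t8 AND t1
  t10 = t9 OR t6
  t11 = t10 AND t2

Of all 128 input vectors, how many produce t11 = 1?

t11 = t10 AND t2 must be 1, so both t10 = 1 and t2 = 1.
t10 = t9 OR t6 must be 1, so at least one of t9, t6 is 1.
Enumerating the 128 input combinations, 72 give t11 = 1 and 56 give t11 = 0.

72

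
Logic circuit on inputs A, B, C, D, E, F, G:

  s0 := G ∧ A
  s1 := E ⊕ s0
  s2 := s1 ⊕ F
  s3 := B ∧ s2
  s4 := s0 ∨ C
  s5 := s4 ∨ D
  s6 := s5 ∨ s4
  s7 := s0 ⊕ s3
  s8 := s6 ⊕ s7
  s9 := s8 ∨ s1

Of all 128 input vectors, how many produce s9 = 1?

s9 = s8 ∨ s1 must be 1, so at least one of s8, s1 is 1.
Enumerating the 128 input combinations, 98 give s9 = 1 and 30 give s9 = 0.

98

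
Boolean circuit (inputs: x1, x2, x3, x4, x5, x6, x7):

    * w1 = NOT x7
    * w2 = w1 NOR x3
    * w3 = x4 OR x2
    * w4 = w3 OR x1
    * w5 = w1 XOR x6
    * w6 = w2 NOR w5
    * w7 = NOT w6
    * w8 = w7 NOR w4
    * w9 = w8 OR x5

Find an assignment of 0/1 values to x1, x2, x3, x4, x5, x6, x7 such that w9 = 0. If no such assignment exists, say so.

w9 = w8 OR x5 must be 0, so both w8 = 0 and x5 = 0.
w8 = w7 NOR w4 must be 0, so at least one of w7, w4 is 1.
Check with x1=0, x2=0, x3=0, x4=1, x5=0, x6=1, x7=0:
w1 = NOT x7 = NOT 0 = 1
w2 = w1 NOR x3 = 1 NOR 0 = 0
w3 = x4 OR x2 = 1 OR 0 = 1
w4 = w3 OR x1 = 1 OR 0 = 1
w5 = w1 XOR x6 = 1 XOR 1 = 0
w6 = w2 NOR w5 = 0 NOR 0 = 1
w7 = NOT w6 = NOT 1 = 0
w8 = w7 NOR w4 = 0 NOR 1 = 0
w9 = w8 OR x5 = 0 OR 0 = 0
So w9 = 0 as required.

x1=0, x2=0, x3=0, x4=1, x5=0, x6=1, x7=0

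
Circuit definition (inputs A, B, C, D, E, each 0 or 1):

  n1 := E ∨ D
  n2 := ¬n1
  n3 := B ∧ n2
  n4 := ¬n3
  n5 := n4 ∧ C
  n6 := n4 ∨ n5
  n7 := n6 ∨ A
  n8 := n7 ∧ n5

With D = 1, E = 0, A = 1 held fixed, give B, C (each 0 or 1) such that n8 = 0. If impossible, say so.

B=1, C=0

n8 = n7 ∧ n5 must be 0, so at least one of n7, n5 is 0.
Check with D = 1, E = 0, A = 1 and B=1, C=0:
n1 = E ∨ D = 0 ∨ 1 = 1
n2 = ¬n1 = ¬1 = 0
n3 = B ∧ n2 = 1 ∧ 0 = 0
n4 = ¬n3 = ¬0 = 1
n5 = n4 ∧ C = 1 ∧ 0 = 0
n6 = n4 ∨ n5 = 1 ∨ 0 = 1
n7 = n6 ∨ A = 1 ∨ 1 = 1
n8 = n7 ∧ n5 = 1 ∧ 0 = 0
So n8 = 0.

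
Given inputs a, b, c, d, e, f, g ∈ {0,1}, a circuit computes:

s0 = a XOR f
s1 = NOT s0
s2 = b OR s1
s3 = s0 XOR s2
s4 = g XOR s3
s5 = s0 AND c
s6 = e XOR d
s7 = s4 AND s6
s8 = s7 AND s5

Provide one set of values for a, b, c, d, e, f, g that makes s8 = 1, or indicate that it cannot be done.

s8 = s7 AND s5 must be 1, so both s7 = 1 and s5 = 1.
s7 = s4 AND s6 must be 1, so both s4 = 1 and s6 = 1.
s5 = s0 AND c must be 1, so both s0 = 1 and c = 1.
Check with a=0, b=1, c=1, d=1, e=0, f=1, g=1:
s0 = a XOR f = 0 XOR 1 = 1
s1 = NOT s0 = NOT 1 = 0
s2 = b OR s1 = 1 OR 0 = 1
s3 = s0 XOR s2 = 1 XOR 1 = 0
s4 = g XOR s3 = 1 XOR 0 = 1
s5 = s0 AND c = 1 AND 1 = 1
s6 = e XOR d = 0 XOR 1 = 1
s7 = s4 AND s6 = 1 AND 1 = 1
s8 = s7 AND s5 = 1 AND 1 = 1
So s8 = 1 as required.

a=0, b=1, c=1, d=1, e=0, f=1, g=1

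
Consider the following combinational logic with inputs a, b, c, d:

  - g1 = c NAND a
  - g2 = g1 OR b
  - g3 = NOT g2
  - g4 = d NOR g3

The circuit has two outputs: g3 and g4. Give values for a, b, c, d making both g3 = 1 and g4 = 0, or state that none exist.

a=1, b=0, c=1, d=0

Check with a=1, b=0, c=1, d=0:
g1 = c NAND a = 1 NAND 1 = 0
g2 = g1 OR b = 0 OR 0 = 0
g3 = NOT g2 = NOT 0 = 1
g4 = d NOR g3 = 0 NOR 1 = 0
So g3 = 1 and g4 = 0.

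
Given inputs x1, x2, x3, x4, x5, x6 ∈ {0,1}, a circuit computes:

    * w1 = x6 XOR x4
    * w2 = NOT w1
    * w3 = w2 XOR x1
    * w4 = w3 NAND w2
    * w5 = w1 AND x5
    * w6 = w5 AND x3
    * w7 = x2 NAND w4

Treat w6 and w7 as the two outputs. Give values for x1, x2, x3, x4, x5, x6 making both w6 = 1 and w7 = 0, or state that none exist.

x1=0, x2=1, x3=1, x4=0, x5=1, x6=1

Check with x1=0, x2=1, x3=1, x4=0, x5=1, x6=1:
w1 = x6 XOR x4 = 1 XOR 0 = 1
w2 = NOT w1 = NOT 1 = 0
w3 = w2 XOR x1 = 0 XOR 0 = 0
w4 = w3 NAND w2 = 0 NAND 0 = 1
w5 = w1 AND x5 = 1 AND 1 = 1
w6 = w5 AND x3 = 1 AND 1 = 1
w7 = x2 NAND w4 = 1 NAND 1 = 0
So w6 = 1 and w7 = 0.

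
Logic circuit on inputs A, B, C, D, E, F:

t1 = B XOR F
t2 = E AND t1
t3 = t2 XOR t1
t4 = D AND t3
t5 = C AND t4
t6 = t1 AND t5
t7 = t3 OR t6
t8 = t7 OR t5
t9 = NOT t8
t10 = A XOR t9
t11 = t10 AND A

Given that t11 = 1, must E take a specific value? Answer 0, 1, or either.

t11 = t10 AND A must be 1, so both t10 = 1 and A = 1.
t10 = A XOR t9 must be 1, so A and t9 differ.
Every assignment with t11 = 1 has E = 0; there are 8 such assignment(s).

0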